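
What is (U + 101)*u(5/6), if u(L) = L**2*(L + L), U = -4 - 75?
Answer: 1375/54 ≈ 25.463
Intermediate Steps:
U = -79
u(L) = 2*L**3 (u(L) = L**2*(2*L) = 2*L**3)
(U + 101)*u(5/6) = (-79 + 101)*(2*(5/6)**3) = 22*(2*(5*(1/6))**3) = 22*(2*(5/6)**3) = 22*(2*(125/216)) = 22*(125/108) = 1375/54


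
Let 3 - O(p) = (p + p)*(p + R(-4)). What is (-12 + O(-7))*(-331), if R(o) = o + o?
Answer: 72489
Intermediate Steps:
R(o) = 2*o
O(p) = 3 - 2*p*(-8 + p) (O(p) = 3 - (p + p)*(p + 2*(-4)) = 3 - 2*p*(p - 8) = 3 - 2*p*(-8 + p))
(-12 + O(-7))*(-331) = (-12 + (3 - 2*(-7)**2 + 16*(-7)))*(-331) = (-12 + (3 - 2*49 - 112))*(-331) = (-12 + (3 - 98 - 112))*(-331) = (-12 - 207)*(-331) = -219*(-331) = 72489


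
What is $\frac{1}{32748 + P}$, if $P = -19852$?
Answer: $\frac{1}{12896} \approx 7.7543 \cdot 10^{-5}$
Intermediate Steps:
$\frac{1}{32748 + P} = \frac{1}{32748 - 19852} = \frac{1}{12896}$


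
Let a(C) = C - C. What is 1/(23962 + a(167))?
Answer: 1/23962 ≈ 4.1733e-5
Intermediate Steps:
a(C) = 0
1/(23962 + a(167)) = 1/(23962 + 0) = 1/23962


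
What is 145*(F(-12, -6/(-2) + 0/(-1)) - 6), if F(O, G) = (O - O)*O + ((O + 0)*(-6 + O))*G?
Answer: 93090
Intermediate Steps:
F(O, G) = G*O*(-6 + O) (F(O, G) = 0*O + (O*(-6 + O))*G = 0 + G*O*(-6 + O) = G*O*(-6 + O))
145*(F(-12, -6/(-2) + 0/(-1)) - 6) = 145*((-6/(-2) + 0/(-1))*(-12)*(-6 - 12) - 6) = 145*((-6*(-1/2) + 0*(-1))*(-12)*(-18) - 6) = 145*((3 + 0)*(-12)*(-18) - 6) = 145*(3*(-12)*(-18) - 6) = 145*(648 - 6) = 145*642 = 93090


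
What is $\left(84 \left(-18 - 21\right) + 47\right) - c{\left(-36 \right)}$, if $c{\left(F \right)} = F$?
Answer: $-3193$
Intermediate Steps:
$\left(84 \left(-18 - 21\right) + 47\right) - c{\left(-36 \right)} = \left(84 \left(-18 - 21\right) + 47\right) - -36 = \left(84 \left(-18 - 21\right) + 47\right) + 36 = \left(84 \left(-39\right) + 47\right) + 36 = \left(-3276 + 47\right) + 36 = -3229 + 36 = -3193$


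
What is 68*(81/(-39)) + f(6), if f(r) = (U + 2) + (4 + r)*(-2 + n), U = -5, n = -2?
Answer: -2395/13 ≈ -184.23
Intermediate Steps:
f(r) = -19 - 4*r (f(r) = (-5 + 2) + (4 + r)*(-2 - 2) = -3 + (4 + r)*(-4) = -3 + (-16 - 4*r) = -19 - 4*r)
68*(81/(-39)) + f(6) = 68*(81/(-39)) + (-19 - 4*6) = 68*(81*(-1/39)) + (-19 - 24) = 68*(-27/13) - 43 = -1836/13 - 43 = -2395/13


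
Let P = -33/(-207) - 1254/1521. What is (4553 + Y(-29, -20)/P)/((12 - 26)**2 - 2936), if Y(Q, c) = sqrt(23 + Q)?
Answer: -4553/2740 + 3887*I*sqrt(6)/7082900 ≈ -1.6617 + 0.0013442*I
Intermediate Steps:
P = -2585/3887 (P = -33*(-1/207) - 1254*1/1521 = 11/69 - 418/507 = -2585/3887 ≈ -0.66504)
(4553 + Y(-29, -20)/P)/((12 - 26)**2 - 2936) = (4553 + sqrt(23 - 29)/(-2585/3887))/((12 - 26)**2 - 2936) = (4553 + sqrt(-6)*(-3887/2585))/((-14)**2 - 2936) = (4553 + (I*sqrt(6))*(-3887/2585))/(196 - 2936) = (4553 - 3887*I*sqrt(6)/2585)/(-2740) = (4553 - 3887*I*sqrt(6)/2585)*(-1/2740) = -4553/2740 + 3887*I*sqrt(6)/7082900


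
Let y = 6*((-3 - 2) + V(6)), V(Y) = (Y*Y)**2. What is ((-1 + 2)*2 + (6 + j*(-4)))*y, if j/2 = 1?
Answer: 0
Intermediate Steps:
j = 2 (j = 2*1 = 2)
V(Y) = Y**4 (V(Y) = (Y**2)**2 = Y**4)
y = 7746 (y = 6*((-3 - 2) + 6**4) = 6*(-5 + 1296) = 6*1291 = 7746)
((-1 + 2)*2 + (6 + j*(-4)))*y = ((-1 + 2)*2 + (6 + 2*(-4)))*7746 = (1*2 + (6 - 8))*7746 = (2 - 2)*7746 = 0*7746 = 0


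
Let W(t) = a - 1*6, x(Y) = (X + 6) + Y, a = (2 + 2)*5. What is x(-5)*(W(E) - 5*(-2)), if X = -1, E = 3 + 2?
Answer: 0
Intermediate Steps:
E = 5
a = 20 (a = 4*5 = 20)
x(Y) = 5 + Y (x(Y) = (-1 + 6) + Y = 5 + Y)
W(t) = 14 (W(t) = 20 - 1*6 = 20 - 6 = 14)
x(-5)*(W(E) - 5*(-2)) = (5 - 5)*(14 - 5*(-2)) = 0*(14 + 10) = 0*24 = 0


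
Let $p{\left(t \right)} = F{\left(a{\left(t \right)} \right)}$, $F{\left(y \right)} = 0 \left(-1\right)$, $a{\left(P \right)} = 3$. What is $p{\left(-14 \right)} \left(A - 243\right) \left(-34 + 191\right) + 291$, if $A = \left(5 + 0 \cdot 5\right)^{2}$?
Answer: $291$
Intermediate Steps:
$F{\left(y \right)} = 0$
$p{\left(t \right)} = 0$
$A = 25$ ($A = \left(5 + 0\right)^{2} = 5^{2} = 25$)
$p{\left(-14 \right)} \left(A - 243\right) \left(-34 + 191\right) + 291 = 0 \left(25 - 243\right) \left(-34 + 191\right) + 291 = 0 \left(\left(-218\right) 157\right) + 291 = 0 \left(-34226\right) + 291 = 0 + 291 = 291$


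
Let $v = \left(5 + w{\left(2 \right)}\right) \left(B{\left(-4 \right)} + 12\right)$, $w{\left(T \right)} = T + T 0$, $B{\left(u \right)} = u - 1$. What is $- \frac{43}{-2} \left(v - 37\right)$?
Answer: $258$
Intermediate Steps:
$B{\left(u \right)} = -1 + u$
$w{\left(T \right)} = T$ ($w{\left(T \right)} = T + 0 = T$)
$v = 49$ ($v = \left(5 + 2\right) \left(\left(-1 - 4\right) + 12\right) = 7 \left(-5 + 12\right) = 7 \cdot 7 = 49$)
$- \frac{43}{-2} \left(v - 37\right) = - \frac{43}{-2} \left(49 - 37\right) = \left(-43\right) \left(- \frac{1}{2}\right) 12 = \frac{43}{2} \cdot 12 = 258$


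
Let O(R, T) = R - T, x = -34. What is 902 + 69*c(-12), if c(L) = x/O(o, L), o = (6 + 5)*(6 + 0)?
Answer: 11335/13 ≈ 871.92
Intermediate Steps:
o = 66 (o = 11*6 = 66)
c(L) = -34/(66 - L)
902 + 69*c(-12) = 902 + 69*(34/(-66 - 12)) = 902 + 69*(34/(-78)) = 902 + 69*(34*(-1/78)) = 902 + 69*(-17/39) = 902 - 391/13 = 11335/13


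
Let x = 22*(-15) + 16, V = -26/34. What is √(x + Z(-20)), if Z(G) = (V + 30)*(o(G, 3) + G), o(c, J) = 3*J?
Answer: I*√183685/17 ≈ 25.211*I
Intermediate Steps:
V = -13/17 (V = -26*1/34 = -13/17 ≈ -0.76471)
Z(G) = 4473/17 + 497*G/17 (Z(G) = (-13/17 + 30)*(3*3 + G) = 497*(9 + G)/17 = 4473/17 + 497*G/17)
x = -314 (x = -330 + 16 = -314)
√(x + Z(-20)) = √(-314 + (4473/17 + (497/17)*(-20))) = √(-314 + (4473/17 - 9940/17)) = √(-314 - 5467/17) = √(-10805/17) = I*√183685/17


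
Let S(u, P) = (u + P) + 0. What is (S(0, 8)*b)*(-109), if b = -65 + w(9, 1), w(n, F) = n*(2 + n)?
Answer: -29648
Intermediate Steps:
S(u, P) = P + u (S(u, P) = (P + u) + 0 = P + u)
b = 34 (b = -65 + 9*(2 + 9) = -65 + 9*11 = -65 + 99 = 34)
(S(0, 8)*b)*(-109) = ((8 + 0)*34)*(-109) = (8*34)*(-109) = 272*(-109) = -29648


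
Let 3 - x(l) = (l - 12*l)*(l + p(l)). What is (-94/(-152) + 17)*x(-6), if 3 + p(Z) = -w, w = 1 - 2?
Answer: 711009/76 ≈ 9355.4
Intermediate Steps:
w = -1
p(Z) = -2 (p(Z) = -3 - 1*(-1) = -3 + 1 = -2)
x(l) = 3 + 11*l*(-2 + l) (x(l) = 3 - (l - 12*l)*(l - 2) = 3 - (-11*l)*(-2 + l) = 3 - (-11)*l*(-2 + l) = 3 + 11*l*(-2 + l))
(-94/(-152) + 17)*x(-6) = (-94/(-152) + 17)*(3 - 22*(-6) + 11*(-6)²) = (-94*(-1/152) + 17)*(3 + 132 + 11*36) = (47/76 + 17)*(3 + 132 + 396) = (1339/76)*531 = 711009/76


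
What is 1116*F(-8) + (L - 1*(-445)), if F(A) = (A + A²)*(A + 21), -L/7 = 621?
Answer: 808546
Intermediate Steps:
L = -4347 (L = -7*621 = -4347)
F(A) = (21 + A)*(A + A²) (F(A) = (A + A²)*(21 + A) = (21 + A)*(A + A²))
1116*F(-8) + (L - 1*(-445)) = 1116*(-8*(21 + (-8)² + 22*(-8))) + (-4347 - 1*(-445)) = 1116*(-8*(21 + 64 - 176)) + (-4347 + 445) = 1116*(-8*(-91)) - 3902 = 1116*728 - 3902 = 812448 - 3902 = 808546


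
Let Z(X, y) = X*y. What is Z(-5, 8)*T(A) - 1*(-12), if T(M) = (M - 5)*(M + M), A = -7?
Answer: -6708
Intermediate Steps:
T(M) = 2*M*(-5 + M) (T(M) = (-5 + M)*(2*M) = 2*M*(-5 + M))
Z(-5, 8)*T(A) - 1*(-12) = (-5*8)*(2*(-7)*(-5 - 7)) - 1*(-12) = -80*(-7)*(-12) + 12 = -40*168 + 12 = -6720 + 12 = -6708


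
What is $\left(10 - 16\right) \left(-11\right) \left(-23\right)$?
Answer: $-1518$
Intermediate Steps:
$\left(10 - 16\right) \left(-11\right) \left(-23\right) = \left(-6\right) \left(-11\right) \left(-23\right) = 66 \left(-23\right) = -1518$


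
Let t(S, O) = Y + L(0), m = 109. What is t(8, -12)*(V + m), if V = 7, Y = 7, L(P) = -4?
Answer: 348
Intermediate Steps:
t(S, O) = 3 (t(S, O) = 7 - 4 = 3)
t(8, -12)*(V + m) = 3*(7 + 109) = 3*116 = 348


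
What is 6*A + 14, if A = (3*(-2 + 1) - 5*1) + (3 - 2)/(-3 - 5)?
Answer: -139/4 ≈ -34.750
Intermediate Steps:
A = -65/8 (A = (3*(-1) - 5) + 1/(-8) = (-3 - 5) + 1*(-⅛) = -8 - ⅛ = -65/8 ≈ -8.1250)
6*A + 14 = 6*(-65/8) + 14 = -195/4 + 14 = -139/4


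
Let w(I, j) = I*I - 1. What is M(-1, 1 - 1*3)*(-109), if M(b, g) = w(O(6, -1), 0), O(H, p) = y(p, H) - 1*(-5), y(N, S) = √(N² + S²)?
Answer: -6649 - 1090*√37 ≈ -13279.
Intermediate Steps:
O(H, p) = 5 + √(H² + p²) (O(H, p) = √(p² + H²) - 1*(-5) = √(H² + p²) + 5 = 5 + √(H² + p²))
w(I, j) = -1 + I² (w(I, j) = I² - 1 = -1 + I²)
M(b, g) = -1 + (5 + √37)² (M(b, g) = -1 + (5 + √(6² + (-1)²))² = -1 + (5 + √(36 + 1))² = -1 + (5 + √37)²)
M(-1, 1 - 1*3)*(-109) = (61 + 10*√37)*(-109) = -6649 - 1090*√37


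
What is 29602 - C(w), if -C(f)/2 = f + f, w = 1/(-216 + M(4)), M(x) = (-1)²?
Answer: 6364426/215 ≈ 29602.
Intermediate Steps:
M(x) = 1
w = -1/215 (w = 1/(-216 + 1) = 1/(-215) = -1/215 ≈ -0.0046512)
C(f) = -4*f (C(f) = -2*(f + f) = -4*f)
29602 - C(w) = 29602 - (-4)*(-1)/215 = 29602 - 1*4/215 = 29602 - 4/215 = 6364426/215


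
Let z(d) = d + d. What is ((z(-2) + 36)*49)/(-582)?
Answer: -784/291 ≈ -2.6942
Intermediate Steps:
z(d) = 2*d
((z(-2) + 36)*49)/(-582) = ((2*(-2) + 36)*49)/(-582) = ((-4 + 36)*49)*(-1/582) = (32*49)*(-1/582) = 1568*(-1/582) = -784/291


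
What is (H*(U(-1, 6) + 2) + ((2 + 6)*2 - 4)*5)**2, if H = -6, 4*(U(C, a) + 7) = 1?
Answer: 31329/4 ≈ 7832.3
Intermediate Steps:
U(C, a) = -27/4 (U(C, a) = -7 + (1/4)*1 = -7 + 1/4 = -27/4)
(H*(U(-1, 6) + 2) + ((2 + 6)*2 - 4)*5)**2 = (-6*(-27/4 + 2) + ((2 + 6)*2 - 4)*5)**2 = (-6*(-19/4) + (8*2 - 4)*5)**2 = (57/2 + (16 - 4)*5)**2 = (57/2 + 12*5)**2 = (57/2 + 60)**2 = (177/2)**2 = 31329/4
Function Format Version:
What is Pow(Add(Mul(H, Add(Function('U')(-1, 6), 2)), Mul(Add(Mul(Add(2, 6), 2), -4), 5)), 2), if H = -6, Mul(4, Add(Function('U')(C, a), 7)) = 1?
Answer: Rational(31329, 4) ≈ 7832.3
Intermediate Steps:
Function('U')(C, a) = Rational(-27, 4) (Function('U')(C, a) = Add(-7, Mul(Rational(1, 4), 1)) = Add(-7, Rational(1, 4)) = Rational(-27, 4))
Pow(Add(Mul(H, Add(Function('U')(-1, 6), 2)), Mul(Add(Mul(Add(2, 6), 2), -4), 5)), 2) = Pow(Add(Mul(-6, Add(Rational(-27, 4), 2)), Mul(Add(Mul(Add(2, 6), 2), -4), 5)), 2) = Pow(Add(Mul(-6, Rational(-19, 4)), Mul(Add(Mul(8, 2), -4), 5)), 2) = Pow(Add(Rational(57, 2), Mul(Add(16, -4), 5)), 2) = Pow(Add(Rational(57, 2), Mul(12, 5)), 2) = Pow(Add(Rational(57, 2), 60), 2) = Pow(Rational(177, 2), 2) = Rational(31329, 4)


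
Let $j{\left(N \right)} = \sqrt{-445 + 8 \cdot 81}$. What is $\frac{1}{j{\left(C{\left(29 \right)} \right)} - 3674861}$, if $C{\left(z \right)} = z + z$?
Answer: $- \frac{3674861}{13504603369118} - \frac{\sqrt{203}}{13504603369118} \approx -2.7212 \cdot 10^{-7}$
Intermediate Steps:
$C{\left(z \right)} = 2 z$
$j{\left(N \right)} = \sqrt{203}$ ($j{\left(N \right)} = \sqrt{-445 + 648} = \sqrt{203}$)
$\frac{1}{j{\left(C{\left(29 \right)} \right)} - 3674861} = \frac{1}{\sqrt{203} - 3674861} = \frac{1}{-3674861 + \sqrt{203}}$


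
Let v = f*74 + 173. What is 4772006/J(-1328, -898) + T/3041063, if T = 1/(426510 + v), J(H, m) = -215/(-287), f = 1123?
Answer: 84928868675614829029/13332479392513 ≈ 6.3701e+6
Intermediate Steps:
v = 83275 (v = 1123*74 + 173 = 83102 + 173 = 83275)
J(H, m) = 215/287 (J(H, m) = -215*(-1/287) = 215/287)
T = 1/509785 (T = 1/(426510 + 83275) = 1/509785 ≈ 1.9616e-6)
4772006/J(-1328, -898) + T/3041063 = 4772006/(215/287) + (1/509785)/3041063 = 4772006*(287/215) + (1/509785)*(1/3041063) = 1369565722/215 + 1/1550288301455 = 84928868675614829029/13332479392513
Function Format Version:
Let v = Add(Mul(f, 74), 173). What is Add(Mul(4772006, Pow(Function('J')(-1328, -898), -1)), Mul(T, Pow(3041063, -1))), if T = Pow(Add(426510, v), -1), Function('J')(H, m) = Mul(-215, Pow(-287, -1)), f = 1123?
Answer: Rational(84928868675614829029, 13332479392513) ≈ 6.3701e+6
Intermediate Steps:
v = 83275 (v = Add(Mul(1123, 74), 173) = Add(83102, 173) = 83275)
Function('J')(H, m) = Rational(215, 287) (Function('J')(H, m) = Mul(-215, Rational(-1, 287)) = Rational(215, 287))
T = Rational(1, 509785) (T = Pow(Add(426510, 83275), -1) = Pow(509785, -1) = Rational(1, 509785) ≈ 1.9616e-6)
Add(Mul(4772006, Pow(Function('J')(-1328, -898), -1)), Mul(T, Pow(3041063, -1))) = Add(Mul(4772006, Pow(Rational(215, 287), -1)), Mul(Rational(1, 509785), Pow(3041063, -1))) = Add(Mul(4772006, Rational(287, 215)), Mul(Rational(1, 509785), Rational(1, 3041063))) = Add(Rational(1369565722, 215), Rational(1, 1550288301455)) = Rational(84928868675614829029, 13332479392513)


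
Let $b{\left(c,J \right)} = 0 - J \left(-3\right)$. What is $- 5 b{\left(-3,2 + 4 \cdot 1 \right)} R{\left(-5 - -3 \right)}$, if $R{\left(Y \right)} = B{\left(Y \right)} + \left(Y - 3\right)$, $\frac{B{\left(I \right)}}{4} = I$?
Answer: $1170$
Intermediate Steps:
$B{\left(I \right)} = 4 I$
$R{\left(Y \right)} = -3 + 5 Y$ ($R{\left(Y \right)} = 4 Y + \left(Y - 3\right) = 4 Y + \left(-3 + Y\right) = -3 + 5 Y$)
$b{\left(c,J \right)} = 3 J$ ($b{\left(c,J \right)} = 0 - - 3 J = 0 + 3 J = 3 J$)
$- 5 b{\left(-3,2 + 4 \cdot 1 \right)} R{\left(-5 - -3 \right)} = - 5 \cdot 3 \left(2 + 4 \cdot 1\right) \left(-3 + 5 \left(-5 - -3\right)\right) = - 5 \cdot 3 \left(2 + 4\right) \left(-3 + 5 \left(-5 + 3\right)\right) = - 5 \cdot 3 \cdot 6 \left(-3 + 5 \left(-2\right)\right) = \left(-5\right) 18 \left(-3 - 10\right) = \left(-90\right) \left(-13\right) = 1170$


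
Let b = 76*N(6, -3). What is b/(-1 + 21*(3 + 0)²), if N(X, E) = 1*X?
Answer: 114/47 ≈ 2.4255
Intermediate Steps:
N(X, E) = X
b = 456 (b = 76*6 = 456)
b/(-1 + 21*(3 + 0)²) = 456/(-1 + 21*(3 + 0)²) = 456/(-1 + 21*3²) = 456/(-1 + 21*9) = 456/(-1 + 189) = 456/188 = 456*(1/188) = 114/47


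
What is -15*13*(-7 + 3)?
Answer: 780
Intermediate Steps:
-15*13*(-7 + 3) = -195*(-4) = -1*(-780) = 780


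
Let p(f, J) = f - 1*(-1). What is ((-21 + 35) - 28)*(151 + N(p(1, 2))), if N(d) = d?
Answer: -2142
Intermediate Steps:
p(f, J) = 1 + f (p(f, J) = f + 1 = 1 + f)
((-21 + 35) - 28)*(151 + N(p(1, 2))) = ((-21 + 35) - 28)*(151 + (1 + 1)) = (14 - 28)*(151 + 2) = -14*153 = -2142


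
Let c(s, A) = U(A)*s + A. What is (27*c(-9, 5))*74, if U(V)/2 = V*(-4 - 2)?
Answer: 1088910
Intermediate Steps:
U(V) = -12*V (U(V) = 2*(V*(-4 - 2)) = 2*(V*(-6)) = 2*(-6*V) = -12*V)
c(s, A) = A - 12*A*s (c(s, A) = (-12*A)*s + A = -12*A*s + A = A - 12*A*s)
(27*c(-9, 5))*74 = (27*(5*(1 - 12*(-9))))*74 = (27*(5*(1 + 108)))*74 = (27*(5*109))*74 = (27*545)*74 = 14715*74 = 1088910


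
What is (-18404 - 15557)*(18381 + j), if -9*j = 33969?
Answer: -1488171020/3 ≈ -4.9606e+8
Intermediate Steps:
j = -11323/3 (j = -⅑*33969 = -11323/3 ≈ -3774.3)
(-18404 - 15557)*(18381 + j) = (-18404 - 15557)*(18381 - 11323/3) = -33961*43820/3 = -1488171020/3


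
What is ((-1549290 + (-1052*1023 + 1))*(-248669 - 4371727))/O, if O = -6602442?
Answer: -183799702910/100037 ≈ -1.8373e+6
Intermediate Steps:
((-1549290 + (-1052*1023 + 1))*(-248669 - 4371727))/O = ((-1549290 + (-1052*1023 + 1))*(-248669 - 4371727))/(-6602442) = ((-1549290 + (-1076196 + 1))*(-4620396))*(-1/6602442) = ((-1549290 - 1076195)*(-4620396))*(-1/6602442) = -2625485*(-4620396)*(-1/6602442) = 12130780392060*(-1/6602442) = -183799702910/100037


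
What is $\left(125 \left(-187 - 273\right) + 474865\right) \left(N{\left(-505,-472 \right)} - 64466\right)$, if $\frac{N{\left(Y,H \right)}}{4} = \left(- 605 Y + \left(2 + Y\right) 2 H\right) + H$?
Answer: $1275080960010$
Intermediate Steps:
$N{\left(Y,H \right)} = - 2420 Y + 4 H + 4 H \left(4 + 2 Y\right)$ ($N{\left(Y,H \right)} = 4 \left(\left(- 605 Y + \left(2 + Y\right) 2 H\right) + H\right) = 4 \left(\left(- 605 Y + \left(4 + 2 Y\right) H\right) + H\right) = 4 \left(\left(- 605 Y + H \left(4 + 2 Y\right)\right) + H\right) = 4 \left(H - 605 Y + H \left(4 + 2 Y\right)\right) = - 2420 Y + 4 H + 4 H \left(4 + 2 Y\right)$)
$\left(125 \left(-187 - 273\right) + 474865\right) \left(N{\left(-505,-472 \right)} - 64466\right) = \left(125 \left(-187 - 273\right) + 474865\right) \left(\left(\left(-2420\right) \left(-505\right) + 20 \left(-472\right) + 8 \left(-472\right) \left(-505\right)\right) - 64466\right) = \left(125 \left(-460\right) + 474865\right) \left(\left(1222100 - 9440 + 1906880\right) - 64466\right) = \left(-57500 + 474865\right) \left(3119540 - 64466\right) = 417365 \cdot 3055074 = 1275080960010$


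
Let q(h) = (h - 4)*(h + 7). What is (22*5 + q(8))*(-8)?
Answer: -1360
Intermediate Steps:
q(h) = (-4 + h)*(7 + h)
(22*5 + q(8))*(-8) = (22*5 + (-28 + 8² + 3*8))*(-8) = (110 + (-28 + 64 + 24))*(-8) = (110 + 60)*(-8) = 170*(-8) = -1360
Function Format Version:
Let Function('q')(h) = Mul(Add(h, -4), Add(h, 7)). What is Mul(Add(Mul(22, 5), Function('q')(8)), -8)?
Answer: -1360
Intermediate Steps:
Function('q')(h) = Mul(Add(-4, h), Add(7, h))
Mul(Add(Mul(22, 5), Function('q')(8)), -8) = Mul(Add(Mul(22, 5), Add(-28, Pow(8, 2), Mul(3, 8))), -8) = Mul(Add(110, Add(-28, 64, 24)), -8) = Mul(Add(110, 60), -8) = Mul(170, -8) = -1360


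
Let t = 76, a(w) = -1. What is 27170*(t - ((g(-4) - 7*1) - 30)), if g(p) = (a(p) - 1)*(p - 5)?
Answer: 2581150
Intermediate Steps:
g(p) = 10 - 2*p (g(p) = (-1 - 1)*(p - 5) = -2*(-5 + p) = 10 - 2*p)
27170*(t - ((g(-4) - 7*1) - 30)) = 27170*(76 - (((10 - 2*(-4)) - 7*1) - 30)) = 27170*(76 - (((10 + 8) - 7) - 30)) = 27170*(76 - ((18 - 7) - 30)) = 27170*(76 - (11 - 30)) = 27170*(76 - 1*(-19)) = 27170*(76 + 19) = 27170*95 = 2581150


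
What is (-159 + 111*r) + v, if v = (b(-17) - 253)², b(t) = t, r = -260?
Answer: 43881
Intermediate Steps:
v = 72900 (v = (-17 - 253)² = (-270)² = 72900)
(-159 + 111*r) + v = (-159 + 111*(-260)) + 72900 = (-159 - 28860) + 72900 = -29019 + 72900 = 43881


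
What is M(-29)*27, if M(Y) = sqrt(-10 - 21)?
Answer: 27*I*sqrt(31) ≈ 150.33*I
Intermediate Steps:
M(Y) = I*sqrt(31) (M(Y) = sqrt(-31) = I*sqrt(31))
M(-29)*27 = (I*sqrt(31))*27 = 27*I*sqrt(31)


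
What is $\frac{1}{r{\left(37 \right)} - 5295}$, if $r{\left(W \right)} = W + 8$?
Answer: $- \frac{1}{5250} \approx -0.00019048$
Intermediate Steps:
$r{\left(W \right)} = 8 + W$
$\frac{1}{r{\left(37 \right)} - 5295} = \frac{1}{\left(8 + 37\right) - 5295} = \frac{1}{45 - 5295} = \frac{1}{-5250} = - \frac{1}{5250}$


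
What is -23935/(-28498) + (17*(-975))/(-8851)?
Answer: 684203035/252235798 ≈ 2.7126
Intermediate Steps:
-23935/(-28498) + (17*(-975))/(-8851) = -23935*(-1/28498) - 16575*(-1/8851) = 23935/28498 + 16575/8851 = 684203035/252235798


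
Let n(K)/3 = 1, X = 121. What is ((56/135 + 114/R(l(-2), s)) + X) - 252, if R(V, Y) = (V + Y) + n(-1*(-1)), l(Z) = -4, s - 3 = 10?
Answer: -32693/270 ≈ -121.09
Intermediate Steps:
s = 13 (s = 3 + 10 = 13)
n(K) = 3 (n(K) = 3*1 = 3)
R(V, Y) = 3 + V + Y (R(V, Y) = (V + Y) + 3 = 3 + V + Y)
((56/135 + 114/R(l(-2), s)) + X) - 252 = ((56/135 + 114/(3 - 4 + 13)) + 121) - 252 = ((56*(1/135) + 114/12) + 121) - 252 = ((56/135 + 114*(1/12)) + 121) - 252 = ((56/135 + 19/2) + 121) - 252 = (2677/270 + 121) - 252 = 35347/270 - 252 = -32693/270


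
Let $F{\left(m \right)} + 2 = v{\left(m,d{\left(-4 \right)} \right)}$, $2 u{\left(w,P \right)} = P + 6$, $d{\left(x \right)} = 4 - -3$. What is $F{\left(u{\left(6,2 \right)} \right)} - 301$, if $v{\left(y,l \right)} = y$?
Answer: $-299$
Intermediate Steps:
$d{\left(x \right)} = 7$ ($d{\left(x \right)} = 4 + 3 = 7$)
$u{\left(w,P \right)} = 3 + \frac{P}{2}$ ($u{\left(w,P \right)} = \frac{P + 6}{2} = \frac{6 + P}{2} = 3 + \frac{P}{2}$)
$F{\left(m \right)} = -2 + m$
$F{\left(u{\left(6,2 \right)} \right)} - 301 = \left(-2 + \left(3 + \frac{1}{2} \cdot 2\right)\right) - 301 = \left(-2 + \left(3 + 1\right)\right) - 301 = \left(-2 + 4\right) - 301 = 2 - 301 = -299$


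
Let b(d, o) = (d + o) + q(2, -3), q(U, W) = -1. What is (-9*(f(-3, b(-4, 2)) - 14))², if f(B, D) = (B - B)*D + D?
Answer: 23409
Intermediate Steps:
b(d, o) = -1 + d + o (b(d, o) = (d + o) - 1 = -1 + d + o)
f(B, D) = D (f(B, D) = 0*D + D = 0 + D = D)
(-9*(f(-3, b(-4, 2)) - 14))² = (-9*((-1 - 4 + 2) - 14))² = (-9*(-3 - 14))² = (-9*(-17))² = 153² = 23409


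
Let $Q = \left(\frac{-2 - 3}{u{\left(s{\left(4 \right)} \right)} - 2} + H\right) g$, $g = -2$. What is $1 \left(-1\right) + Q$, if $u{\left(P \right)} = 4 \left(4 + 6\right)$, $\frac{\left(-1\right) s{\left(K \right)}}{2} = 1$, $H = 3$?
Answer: $- \frac{128}{19} \approx -6.7368$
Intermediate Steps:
$s{\left(K \right)} = -2$ ($s{\left(K \right)} = \left(-2\right) 1 = -2$)
$u{\left(P \right)} = 40$ ($u{\left(P \right)} = 4 \cdot 10 = 40$)
$Q = - \frac{109}{19}$ ($Q = \left(\frac{-2 - 3}{40 - 2} + 3\right) \left(-2\right) = \left(- \frac{5}{38} + 3\right) \left(-2\right) = \frac{109}{38} \left(-2\right) = - \frac{109}{19} \approx -5.7368$)
$1 \left(-1\right) + Q = 1 \left(-1\right) - \frac{109}{19} = -1 - \frac{109}{19} = - \frac{128}{19}$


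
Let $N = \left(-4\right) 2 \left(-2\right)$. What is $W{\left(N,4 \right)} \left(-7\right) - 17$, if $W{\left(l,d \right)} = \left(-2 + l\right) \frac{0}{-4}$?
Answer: $-17$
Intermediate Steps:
$N = 16$ ($N = \left(-8\right) \left(-2\right) = 16$)
$W{\left(l,d \right)} = 0$ ($W{\left(l,d \right)} = \left(-2 + l\right) 0 \left(- \frac{1}{4}\right) = \left(-2 + l\right) 0 = 0$)
$W{\left(N,4 \right)} \left(-7\right) - 17 = 0 \left(-7\right) - 17 = 0 - 17 = -17$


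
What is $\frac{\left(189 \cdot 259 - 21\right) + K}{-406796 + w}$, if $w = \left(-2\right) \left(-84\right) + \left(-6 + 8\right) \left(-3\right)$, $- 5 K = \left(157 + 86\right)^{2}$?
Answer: $- \frac{185601}{2033170} \approx -0.091287$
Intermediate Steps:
$K = - \frac{59049}{5}$ ($K = - \frac{\left(157 + 86\right)^{2}}{5} = - \frac{243^{2}}{5} = \left(- \frac{1}{5}\right) 59049 = - \frac{59049}{5} \approx -11810.0$)
$w = 162$ ($w = 168 + 2 \left(-3\right) = 168 - 6 = 162$)
$\frac{\left(189 \cdot 259 - 21\right) + K}{-406796 + w} = \frac{\left(189 \cdot 259 - 21\right) - \frac{59049}{5}}{-406796 + 162} = \frac{\left(48951 - 21\right) - \frac{59049}{5}}{-406634} = \left(48930 - \frac{59049}{5}\right) \left(- \frac{1}{406634}\right) = \frac{185601}{5} \left(- \frac{1}{406634}\right) = - \frac{185601}{2033170}$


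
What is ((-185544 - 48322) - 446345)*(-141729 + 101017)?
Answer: 27692750232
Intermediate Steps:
((-185544 - 48322) - 446345)*(-141729 + 101017) = (-233866 - 446345)*(-40712) = -680211*(-40712) = 27692750232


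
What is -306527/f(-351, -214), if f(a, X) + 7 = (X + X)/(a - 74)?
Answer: 130273975/2547 ≈ 51148.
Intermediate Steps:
f(a, X) = -7 + 2*X/(-74 + a) (f(a, X) = -7 + (X + X)/(a - 74) = -7 + (2*X)/(-74 + a) = -7 + 2*X/(-74 + a))
-306527/f(-351, -214) = -306527*(-74 - 351)/(518 - 7*(-351) + 2*(-214)) = -306527*(-425/(518 + 2457 - 428)) = -306527/((-1/425*2547)) = -306527/(-2547/425) = -306527*(-425/2547) = 130273975/2547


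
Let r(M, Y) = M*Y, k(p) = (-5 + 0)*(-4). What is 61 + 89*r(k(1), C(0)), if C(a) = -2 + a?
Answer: -3499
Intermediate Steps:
k(p) = 20 (k(p) = -5*(-4) = 20)
61 + 89*r(k(1), C(0)) = 61 + 89*(20*(-2 + 0)) = 61 + 89*(20*(-2)) = 61 + 89*(-40) = 61 - 3560 = -3499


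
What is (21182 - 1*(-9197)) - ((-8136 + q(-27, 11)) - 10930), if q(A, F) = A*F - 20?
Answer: 49762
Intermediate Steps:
q(A, F) = -20 + A*F
(21182 - 1*(-9197)) - ((-8136 + q(-27, 11)) - 10930) = (21182 - 1*(-9197)) - ((-8136 + (-20 - 27*11)) - 10930) = (21182 + 9197) - ((-8136 + (-20 - 297)) - 10930) = 30379 - ((-8136 - 317) - 10930) = 30379 - (-8453 - 10930) = 30379 - 1*(-19383) = 30379 + 19383 = 49762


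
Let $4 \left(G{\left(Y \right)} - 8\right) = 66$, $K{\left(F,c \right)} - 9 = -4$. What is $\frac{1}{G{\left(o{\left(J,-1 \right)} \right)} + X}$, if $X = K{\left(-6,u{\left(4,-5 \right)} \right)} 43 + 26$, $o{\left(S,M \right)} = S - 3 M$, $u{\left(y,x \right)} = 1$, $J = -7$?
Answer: $\frac{2}{531} \approx 0.0037665$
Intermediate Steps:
$K{\left(F,c \right)} = 5$ ($K{\left(F,c \right)} = 9 - 4 = 5$)
$G{\left(Y \right)} = \frac{49}{2}$ ($G{\left(Y \right)} = 8 + \frac{1}{4} \cdot 66 = 8 + \frac{33}{2} = \frac{49}{2}$)
$X = 241$ ($X = 5 \cdot 43 + 26 = 215 + 26 = 241$)
$\frac{1}{G{\left(o{\left(J,-1 \right)} \right)} + X} = \frac{1}{\frac{49}{2} + 241} = \frac{1}{\frac{531}{2}} = \frac{2}{531}$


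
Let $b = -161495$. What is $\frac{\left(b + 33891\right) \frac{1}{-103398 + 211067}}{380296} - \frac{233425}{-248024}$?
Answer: $\frac{170675168124959}{181350232716296} \approx 0.94114$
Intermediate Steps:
$\frac{\left(b + 33891\right) \frac{1}{-103398 + 211067}}{380296} - \frac{233425}{-248024} = \frac{\left(-161495 + 33891\right) \frac{1}{-103398 + 211067}}{380296} - \frac{233425}{-248024} = - \frac{127604}{107669} \cdot \frac{1}{380296} - - \frac{233425}{248024} = \left(-127604\right) \frac{1}{107669} \cdot \frac{1}{380296} + \frac{233425}{248024} = \left(- \frac{127604}{107669}\right) \frac{1}{380296} + \frac{233425}{248024} = - \frac{31901}{10236522506} + \frac{233425}{248024} = \frac{170675168124959}{181350232716296}$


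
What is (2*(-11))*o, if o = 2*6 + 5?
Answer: -374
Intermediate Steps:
o = 17 (o = 12 + 5 = 17)
(2*(-11))*o = (2*(-11))*17 = -22*17 = -374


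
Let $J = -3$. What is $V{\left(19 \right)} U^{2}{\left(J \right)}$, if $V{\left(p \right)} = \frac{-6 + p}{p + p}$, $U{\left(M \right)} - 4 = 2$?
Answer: $\frac{234}{19} \approx 12.316$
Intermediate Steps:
$U{\left(M \right)} = 6$ ($U{\left(M \right)} = 4 + 2 = 6$)
$V{\left(p \right)} = \frac{-6 + p}{2 p}$
$V{\left(19 \right)} U^{2}{\left(J \right)} = \frac{-6 + 19}{2 \cdot 19} \cdot 6^{2} = \frac{1}{2} \cdot \frac{1}{19} \cdot 13 \cdot 36 = \frac{13}{38} \cdot 36 = \frac{234}{19}$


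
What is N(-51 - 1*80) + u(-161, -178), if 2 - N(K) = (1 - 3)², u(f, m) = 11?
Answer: 9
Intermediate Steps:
N(K) = -2 (N(K) = 2 - (1 - 3)² = 2 - 1*(-2)² = 2 - 1*4 = 2 - 4 = -2)
N(-51 - 1*80) + u(-161, -178) = -2 + 11 = 9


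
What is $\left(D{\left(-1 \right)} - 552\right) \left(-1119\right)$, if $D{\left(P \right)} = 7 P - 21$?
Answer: $649020$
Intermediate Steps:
$D{\left(P \right)} = -21 + 7 P$
$\left(D{\left(-1 \right)} - 552\right) \left(-1119\right) = \left(\left(-21 + 7 \left(-1\right)\right) - 552\right) \left(-1119\right) = \left(\left(-21 - 7\right) - 552\right) \left(-1119\right) = \left(-28 - 552\right) \left(-1119\right) = \left(-580\right) \left(-1119\right) = 649020$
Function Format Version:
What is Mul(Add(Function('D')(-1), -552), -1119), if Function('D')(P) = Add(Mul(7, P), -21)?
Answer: 649020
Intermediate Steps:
Function('D')(P) = Add(-21, Mul(7, P))
Mul(Add(Function('D')(-1), -552), -1119) = Mul(Add(Add(-21, Mul(7, -1)), -552), -1119) = Mul(Add(Add(-21, -7), -552), -1119) = Mul(Add(-28, -552), -1119) = Mul(-580, -1119) = 649020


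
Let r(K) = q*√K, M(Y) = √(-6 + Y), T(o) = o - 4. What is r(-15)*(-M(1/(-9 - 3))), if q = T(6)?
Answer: √365 ≈ 19.105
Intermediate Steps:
T(o) = -4 + o
q = 2 (q = -4 + 6 = 2)
r(K) = 2*√K
r(-15)*(-M(1/(-9 - 3))) = (2*√(-15))*(-√(-6 + 1/(-9 - 3))) = (2*(I*√15))*(-√(-6 + 1/(-12))) = (2*I*√15)*(-√(-6 - 1/12)) = (2*I*√15)*(-√(-73/12)) = (2*I*√15)*(-I*√219/6) = √365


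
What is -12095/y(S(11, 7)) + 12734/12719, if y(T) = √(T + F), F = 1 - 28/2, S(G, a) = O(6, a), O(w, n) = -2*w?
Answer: 12734/12719 + 2419*I ≈ 1.0012 + 2419.0*I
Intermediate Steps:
S(G, a) = -12 (S(G, a) = -2*6 = -12)
F = -13 (F = 1 - 28/2 = 1 - 7*2 = 1 - 14 = -13)
y(T) = √(-13 + T) (y(T) = √(T - 13) = √(-13 + T))
-12095/y(S(11, 7)) + 12734/12719 = -12095/√(-13 - 12) + 12734/12719 = -12095*(-I/5) + 12734*(1/12719) = -12095*(-I/5) + 12734/12719 = -(-2419)*I + 12734/12719 = 2419*I + 12734/12719 = 12734/12719 + 2419*I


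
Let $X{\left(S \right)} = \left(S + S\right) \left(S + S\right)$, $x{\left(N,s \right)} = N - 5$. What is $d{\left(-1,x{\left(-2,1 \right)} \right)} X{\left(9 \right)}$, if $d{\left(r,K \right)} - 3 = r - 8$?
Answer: $-1944$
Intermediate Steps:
$x{\left(N,s \right)} = -5 + N$ ($x{\left(N,s \right)} = N - 5 = -5 + N$)
$X{\left(S \right)} = 4 S^{2}$ ($X{\left(S \right)} = 2 S 2 S = 4 S^{2}$)
$d{\left(r,K \right)} = -5 + r$ ($d{\left(r,K \right)} = 3 + \left(r - 8\right) = 3 + \left(-8 + r\right) = -5 + r$)
$d{\left(-1,x{\left(-2,1 \right)} \right)} X{\left(9 \right)} = \left(-5 - 1\right) 4 \cdot 9^{2} = - 6 \cdot 4 \cdot 81 = \left(-6\right) 324 = -1944$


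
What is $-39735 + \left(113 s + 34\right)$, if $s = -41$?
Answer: $-44334$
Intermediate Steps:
$-39735 + \left(113 s + 34\right) = -39735 + \left(113 \left(-41\right) + 34\right) = -39735 + \left(-4633 + 34\right) = -39735 - 4599 = -44334$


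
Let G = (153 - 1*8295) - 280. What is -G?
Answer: 8422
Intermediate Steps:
G = -8422 (G = (153 - 8295) - 280 = -8142 - 280 = -8422)
-G = -1*(-8422) = 8422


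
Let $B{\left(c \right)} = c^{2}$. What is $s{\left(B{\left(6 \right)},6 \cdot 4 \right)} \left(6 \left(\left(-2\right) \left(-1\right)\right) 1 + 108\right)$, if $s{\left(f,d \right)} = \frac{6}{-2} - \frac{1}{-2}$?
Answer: $-300$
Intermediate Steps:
$s{\left(f,d \right)} = - \frac{5}{2}$ ($s{\left(f,d \right)} = 6 \left(- \frac{1}{2}\right) - - \frac{1}{2} = -3 + \frac{1}{2} = - \frac{5}{2}$)
$s{\left(B{\left(6 \right)},6 \cdot 4 \right)} \left(6 \left(\left(-2\right) \left(-1\right)\right) 1 + 108\right) = - \frac{5 \left(6 \left(\left(-2\right) \left(-1\right)\right) 1 + 108\right)}{2} = - \frac{5 \left(6 \cdot 2 \cdot 1 + 108\right)}{2} = - \frac{5 \left(12 \cdot 1 + 108\right)}{2} = - \frac{5 \left(12 + 108\right)}{2} = \left(- \frac{5}{2}\right) 120 = -300$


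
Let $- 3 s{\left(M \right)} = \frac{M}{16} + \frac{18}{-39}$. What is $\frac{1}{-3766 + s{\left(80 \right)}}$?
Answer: $- \frac{39}{146933} \approx -0.00026543$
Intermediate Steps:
$s{\left(M \right)} = \frac{2}{13} - \frac{M}{48}$ ($s{\left(M \right)} = - \frac{\frac{M}{16} + \frac{18}{-39}}{3} = - \frac{M \frac{1}{16} + 18 \left(- \frac{1}{39}\right)}{3} = - \frac{\frac{M}{16} - \frac{6}{13}}{3} = - \frac{- \frac{6}{13} + \frac{M}{16}}{3} = \frac{2}{13} - \frac{M}{48}$)
$\frac{1}{-3766 + s{\left(80 \right)}} = \frac{1}{-3766 + \left(\frac{2}{13} - \frac{5}{3}\right)} = \frac{1}{-3766 - \frac{59}{39}} = \frac{1}{- \frac{146933}{39}} = - \frac{39}{146933}$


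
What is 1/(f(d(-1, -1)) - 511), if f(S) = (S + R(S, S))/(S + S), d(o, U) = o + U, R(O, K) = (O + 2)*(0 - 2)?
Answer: -2/1021 ≈ -0.0019589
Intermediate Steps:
R(O, K) = -4 - 2*O (R(O, K) = (2 + O)*(-2) = -4 - 2*O)
d(o, U) = U + o
f(S) = (-4 - S)/(2*S) (f(S) = (S + (-4 - 2*S))/(S + S) = (-4 - S)/((2*S)) = (-4 - S)*(1/(2*S)) = (-4 - S)/(2*S))
1/(f(d(-1, -1)) - 511) = 1/((-4 - (-1 - 1))/(2*(-1 - 1)) - 511) = 1/((1/2)*(-4 - 1*(-2))/(-2) - 511) = 1/((1/2)*(-1/2)*(-4 + 2) - 511) = 1/((1/2)*(-1/2)*(-2) - 511) = 1/(1/2 - 511) = 1/(-1021/2) = -2/1021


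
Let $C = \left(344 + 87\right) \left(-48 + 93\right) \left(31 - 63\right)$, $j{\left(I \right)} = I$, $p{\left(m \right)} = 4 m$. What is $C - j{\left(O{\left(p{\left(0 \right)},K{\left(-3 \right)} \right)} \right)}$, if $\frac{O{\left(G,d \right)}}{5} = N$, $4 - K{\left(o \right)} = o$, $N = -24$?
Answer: $-620520$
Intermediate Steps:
$K{\left(o \right)} = 4 - o$
$O{\left(G,d \right)} = -120$ ($O{\left(G,d \right)} = 5 \left(-24\right) = -120$)
$C = -620640$ ($C = 431 \cdot 45 \left(-32\right) = 431 \left(-1440\right) = -620640$)
$C - j{\left(O{\left(p{\left(0 \right)},K{\left(-3 \right)} \right)} \right)} = -620640 - -120 = -620640 + 120 = -620520$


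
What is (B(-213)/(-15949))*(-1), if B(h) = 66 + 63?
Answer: 129/15949 ≈ 0.0080883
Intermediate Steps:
B(h) = 129
(B(-213)/(-15949))*(-1) = (129/(-15949))*(-1) = (129*(-1/15949))*(-1) = -129/15949*(-1) = 129/15949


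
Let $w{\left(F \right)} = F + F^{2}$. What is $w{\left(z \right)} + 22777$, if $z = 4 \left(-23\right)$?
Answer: $31149$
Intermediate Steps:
$z = -92$
$w{\left(z \right)} + 22777 = - 92 \left(1 - 92\right) + 22777 = \left(-92\right) \left(-91\right) + 22777 = 8372 + 22777 = 31149$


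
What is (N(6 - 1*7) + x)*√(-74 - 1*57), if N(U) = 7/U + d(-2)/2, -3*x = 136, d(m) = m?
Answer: -160*I*√131/3 ≈ -610.43*I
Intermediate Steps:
x = -136/3 (x = -⅓*136 = -136/3 ≈ -45.333)
N(U) = -1 + 7/U (N(U) = 7/U - 2/2 = 7/U - 2*½ = 7/U - 1 = -1 + 7/U)
(N(6 - 1*7) + x)*√(-74 - 1*57) = ((7 - (6 - 1*7))/(6 - 1*7) - 136/3)*√(-74 - 1*57) = ((7 - (6 - 7))/(6 - 7) - 136/3)*√(-74 - 57) = ((7 - 1*(-1))/(-1) - 136/3)*√(-131) = (-(7 + 1) - 136/3)*(I*√131) = (-1*8 - 136/3)*(I*√131) = (-8 - 136/3)*(I*√131) = -160*I*√131/3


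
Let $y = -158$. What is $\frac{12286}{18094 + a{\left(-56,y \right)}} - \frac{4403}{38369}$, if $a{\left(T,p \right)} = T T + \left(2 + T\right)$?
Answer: $\frac{300607}{645868} \approx 0.46543$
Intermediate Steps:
$a{\left(T,p \right)} = 2 + T + T^{2}$ ($a{\left(T,p \right)} = T^{2} + \left(2 + T\right) = 2 + T + T^{2}$)
$\frac{12286}{18094 + a{\left(-56,y \right)}} - \frac{4403}{38369} = \frac{12286}{18094 + \left(2 - 56 + \left(-56\right)^{2}\right)} - \frac{4403}{38369} = \frac{12286}{18094 + \left(2 - 56 + 3136\right)} - \frac{7}{61} = \frac{12286}{18094 + 3082} - \frac{7}{61} = \frac{12286}{21176} - \frac{7}{61} = 12286 \cdot \frac{1}{21176} - \frac{7}{61} = \frac{6143}{10588} - \frac{7}{61} = \frac{300607}{645868}$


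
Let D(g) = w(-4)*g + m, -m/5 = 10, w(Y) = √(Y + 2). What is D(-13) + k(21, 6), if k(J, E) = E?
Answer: -44 - 13*I*√2 ≈ -44.0 - 18.385*I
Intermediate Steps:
w(Y) = √(2 + Y)
m = -50 (m = -5*10 = -50)
D(g) = -50 + I*g*√2 (D(g) = √(2 - 4)*g - 50 = √(-2)*g - 50 = (I*√2)*g - 50 = I*g*√2 - 50 = -50 + I*g*√2)
D(-13) + k(21, 6) = (-50 + I*(-13)*√2) + 6 = (-50 - 13*I*√2) + 6 = -44 - 13*I*√2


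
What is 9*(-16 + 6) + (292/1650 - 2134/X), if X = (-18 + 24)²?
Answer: -738049/4950 ≈ -149.10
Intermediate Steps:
X = 36 (X = 6² = 36)
9*(-16 + 6) + (292/1650 - 2134/X) = 9*(-16 + 6) + (292/1650 - 2134/36) = 9*(-10) + (292*(1/1650) - 2134*1/36) = -90 + (146/825 - 1067/18) = -90 - 292549/4950 = -738049/4950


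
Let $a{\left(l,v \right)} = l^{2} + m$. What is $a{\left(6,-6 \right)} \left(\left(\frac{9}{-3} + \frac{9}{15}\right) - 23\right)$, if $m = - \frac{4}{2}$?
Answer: $- \frac{4318}{5} \approx -863.6$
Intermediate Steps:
$m = -2$ ($m = \left(-4\right) \frac{1}{2} = -2$)
$a{\left(l,v \right)} = -2 + l^{2}$ ($a{\left(l,v \right)} = l^{2} - 2 = -2 + l^{2}$)
$a{\left(6,-6 \right)} \left(\left(\frac{9}{-3} + \frac{9}{15}\right) - 23\right) = \left(-2 + 6^{2}\right) \left(\left(\frac{9}{-3} + \frac{9}{15}\right) - 23\right) = \left(-2 + 36\right) \left(\left(9 \left(- \frac{1}{3}\right) + 9 \cdot \frac{1}{15}\right) - 23\right) = 34 \left(\left(-3 + \frac{3}{5}\right) - 23\right) = 34 \left(- \frac{12}{5} - 23\right) = 34 \left(- \frac{127}{5}\right) = - \frac{4318}{5}$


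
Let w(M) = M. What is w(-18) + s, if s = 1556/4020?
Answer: -17701/1005 ≈ -17.613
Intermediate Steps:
s = 389/1005 (s = 1556*(1/4020) = 389/1005 ≈ 0.38706)
w(-18) + s = -18 + 389/1005 = -17701/1005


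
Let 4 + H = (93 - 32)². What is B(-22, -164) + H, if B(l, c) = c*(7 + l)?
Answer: 6177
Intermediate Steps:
H = 3717 (H = -4 + (93 - 32)² = -4 + 61² = -4 + 3721 = 3717)
B(-22, -164) + H = -164*(7 - 22) + 3717 = -164*(-15) + 3717 = 2460 + 3717 = 6177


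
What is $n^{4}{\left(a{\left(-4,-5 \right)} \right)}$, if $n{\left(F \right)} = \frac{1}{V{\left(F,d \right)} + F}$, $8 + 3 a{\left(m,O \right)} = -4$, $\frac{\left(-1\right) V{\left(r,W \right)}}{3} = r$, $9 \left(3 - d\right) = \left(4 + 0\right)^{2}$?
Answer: $\frac{1}{4096} \approx 0.00024414$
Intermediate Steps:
$d = \frac{11}{9}$ ($d = 3 - \frac{\left(4 + 0\right)^{2}}{9} = 3 - \frac{4^{2}}{9} = 3 - \frac{16}{9} = \frac{11}{9} \approx 1.2222$)
$V{\left(r,W \right)} = - 3 r$
$a{\left(m,O \right)} = -4$ ($a{\left(m,O \right)} = - \frac{8}{3} + \frac{1}{3} \left(-4\right) = - \frac{8}{3} - \frac{4}{3} = -4$)
$n{\left(F \right)} = - \frac{1}{2 F}$ ($n{\left(F \right)} = \frac{1}{- 3 F + F} = \frac{1}{\left(-2\right) F} = - \frac{1}{2 F}$)
$n^{4}{\left(a{\left(-4,-5 \right)} \right)} = \left(- \frac{1}{2 \left(-4\right)}\right)^{4} = \left(\left(- \frac{1}{2}\right) \left(- \frac{1}{4}\right)\right)^{4} = \left(\frac{1}{8}\right)^{4} = \frac{1}{4096}$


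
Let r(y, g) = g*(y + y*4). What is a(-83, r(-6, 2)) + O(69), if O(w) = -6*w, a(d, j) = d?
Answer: -497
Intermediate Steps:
r(y, g) = 5*g*y (r(y, g) = g*(y + 4*y) = g*(5*y) = 5*g*y)
a(-83, r(-6, 2)) + O(69) = -83 - 6*69 = -83 - 414 = -497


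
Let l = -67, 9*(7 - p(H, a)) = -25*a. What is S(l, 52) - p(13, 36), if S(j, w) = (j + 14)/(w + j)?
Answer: -1552/15 ≈ -103.47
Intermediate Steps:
p(H, a) = 7 + 25*a/9 (p(H, a) = 7 - (-25)*a/9 = 7 + 25*a/9)
S(j, w) = (14 + j)/(j + w)
S(l, 52) - p(13, 36) = (14 - 67)/(-67 + 52) - (7 + (25/9)*36) = -53/(-15) - (7 + 100) = -1/15*(-53) - 1*107 = 53/15 - 107 = -1552/15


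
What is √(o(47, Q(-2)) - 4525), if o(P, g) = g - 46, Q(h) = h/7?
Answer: I*√223993/7 ≈ 67.611*I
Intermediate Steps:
Q(h) = h/7 (Q(h) = h*(⅐) = h/7)
o(P, g) = -46 + g
√(o(47, Q(-2)) - 4525) = √((-46 + (⅐)*(-2)) - 4525) = √((-46 - 2/7) - 4525) = √(-324/7 - 4525) = √(-31999/7) = I*√223993/7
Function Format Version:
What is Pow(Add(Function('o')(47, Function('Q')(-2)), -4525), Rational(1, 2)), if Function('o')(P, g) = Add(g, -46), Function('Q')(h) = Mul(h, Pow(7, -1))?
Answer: Mul(Rational(1, 7), I, Pow(223993, Rational(1, 2))) ≈ Mul(67.611, I)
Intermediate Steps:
Function('Q')(h) = Mul(Rational(1, 7), h) (Function('Q')(h) = Mul(h, Rational(1, 7)) = Mul(Rational(1, 7), h))
Function('o')(P, g) = Add(-46, g)
Pow(Add(Function('o')(47, Function('Q')(-2)), -4525), Rational(1, 2)) = Pow(Add(Add(-46, Mul(Rational(1, 7), -2)), -4525), Rational(1, 2)) = Pow(Add(Add(-46, Rational(-2, 7)), -4525), Rational(1, 2)) = Pow(Add(Rational(-324, 7), -4525), Rational(1, 2)) = Pow(Rational(-31999, 7), Rational(1, 2)) = Mul(Rational(1, 7), I, Pow(223993, Rational(1, 2)))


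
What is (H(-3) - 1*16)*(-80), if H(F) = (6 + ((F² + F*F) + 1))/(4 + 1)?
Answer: 880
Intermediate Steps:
H(F) = 7/5 + 2*F²/5 (H(F) = (6 + ((F² + F²) + 1))/5 = (6 + (2*F² + 1))*(⅕) = (6 + (1 + 2*F²))*(⅕) = (7 + 2*F²)*(⅕) = 7/5 + 2*F²/5)
(H(-3) - 1*16)*(-80) = ((7/5 + (⅖)*(-3)²) - 1*16)*(-80) = ((7/5 + (⅖)*9) - 16)*(-80) = ((7/5 + 18/5) - 16)*(-80) = (5 - 16)*(-80) = -11*(-80) = 880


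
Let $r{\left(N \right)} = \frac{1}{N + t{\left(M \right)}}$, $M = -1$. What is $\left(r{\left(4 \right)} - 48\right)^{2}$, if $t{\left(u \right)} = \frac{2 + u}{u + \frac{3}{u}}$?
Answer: $\frac{512656}{225} \approx 2278.5$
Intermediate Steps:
$t{\left(u \right)} = \frac{2 + u}{u + \frac{3}{u}}$
$r{\left(N \right)} = \frac{1}{- \frac{1}{4} + N}$ ($r{\left(N \right)} = \frac{1}{N - \frac{2 - 1}{3 + \left(-1\right)^{2}}} = \frac{1}{N - \frac{1}{3 + 1} \cdot 1} = \frac{1}{N - \frac{1}{4} \cdot 1} = \frac{1}{N - \frac{1}{4}} = \frac{1}{- \frac{1}{4} + N}$)
$\left(r{\left(4 \right)} - 48\right)^{2} = \left(\frac{4}{-1 + 4 \cdot 4} - 48\right)^{2} = \left(\frac{4}{-1 + 16} - 48\right)^{2} = \left(\frac{4}{15} - 48\right)^{2} = \left(- \frac{716}{15}\right)^{2} = \frac{512656}{225}$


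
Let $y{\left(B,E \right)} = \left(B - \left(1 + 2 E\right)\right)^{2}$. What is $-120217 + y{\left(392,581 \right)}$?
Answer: $474224$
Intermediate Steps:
$y{\left(B,E \right)} = \left(-1 + B - 2 E\right)^{2}$ ($y{\left(B,E \right)} = \left(B - \left(1 + 2 E\right)\right)^{2} = \left(-1 + B - 2 E\right)^{2}$)
$-120217 + y{\left(392,581 \right)} = -120217 + \left(1 - 392 + 2 \cdot 581\right)^{2} = -120217 + \left(1 - 392 + 1162\right)^{2} = -120217 + 771^{2} = -120217 + 594441 = 474224$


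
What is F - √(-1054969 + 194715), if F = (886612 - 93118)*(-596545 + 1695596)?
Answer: 872090374194 - I*√860254 ≈ 8.7209e+11 - 927.5*I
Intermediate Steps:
F = 872090374194 (F = 793494*1099051 = 872090374194)
F - √(-1054969 + 194715) = 872090374194 - √(-1054969 + 194715) = 872090374194 - √(-860254) = 872090374194 - I*√860254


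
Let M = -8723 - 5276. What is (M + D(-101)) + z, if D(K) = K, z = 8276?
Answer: -5824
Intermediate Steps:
M = -13999
(M + D(-101)) + z = (-13999 - 101) + 8276 = -14100 + 8276 = -5824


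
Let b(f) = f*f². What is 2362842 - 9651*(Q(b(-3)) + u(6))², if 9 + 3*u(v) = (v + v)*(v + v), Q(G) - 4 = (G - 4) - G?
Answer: -17180433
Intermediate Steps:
b(f) = f³
Q(G) = 0 (Q(G) = 4 + ((G - 4) - G) = 4 + ((-4 + G) - G) = 4 - 4 = 0)
u(v) = -3 + 4*v²/3 (u(v) = -3 + ((v + v)*(v + v))/3 = -3 + ((2*v)*(2*v))/3 = -3 + (4*v²)/3 = -3 + 4*v²/3)
2362842 - 9651*(Q(b(-3)) + u(6))² = 2362842 - 9651*(0 + (-3 + (4/3)*6²))² = 2362842 - 9651*(0 + (-3 + (4/3)*36))² = 2362842 - 9651*(0 + (-3 + 48))² = 2362842 - 9651*(0 + 45)² = 2362842 - 9651*45² = 2362842 - 9651*2025 = 2362842 - 19543275 = -17180433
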